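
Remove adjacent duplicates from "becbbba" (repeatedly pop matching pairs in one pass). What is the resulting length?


Input: becbbba
Stack-based adjacent duplicate removal:
  Read 'b': push. Stack: b
  Read 'e': push. Stack: be
  Read 'c': push. Stack: bec
  Read 'b': push. Stack: becb
  Read 'b': matches stack top 'b' => pop. Stack: bec
  Read 'b': push. Stack: becb
  Read 'a': push. Stack: becba
Final stack: "becba" (length 5)

5


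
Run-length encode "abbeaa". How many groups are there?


Input: abbeaa
Scanning for consecutive runs:
  Group 1: 'a' x 1 (positions 0-0)
  Group 2: 'b' x 2 (positions 1-2)
  Group 3: 'e' x 1 (positions 3-3)
  Group 4: 'a' x 2 (positions 4-5)
Total groups: 4

4


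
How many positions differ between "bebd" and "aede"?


Comparing "bebd" and "aede" position by position:
  Position 0: 'b' vs 'a' => DIFFER
  Position 1: 'e' vs 'e' => same
  Position 2: 'b' vs 'd' => DIFFER
  Position 3: 'd' vs 'e' => DIFFER
Positions that differ: 3

3


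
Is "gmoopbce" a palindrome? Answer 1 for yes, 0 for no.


Input: gmoopbce
Reversed: ecbpoomg
  Compare pos 0 ('g') with pos 7 ('e'): MISMATCH
  Compare pos 1 ('m') with pos 6 ('c'): MISMATCH
  Compare pos 2 ('o') with pos 5 ('b'): MISMATCH
  Compare pos 3 ('o') with pos 4 ('p'): MISMATCH
Result: not a palindrome

0


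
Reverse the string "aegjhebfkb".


Input: aegjhebfkb
Reading characters right to left:
  Position 9: 'b'
  Position 8: 'k'
  Position 7: 'f'
  Position 6: 'b'
  Position 5: 'e'
  Position 4: 'h'
  Position 3: 'j'
  Position 2: 'g'
  Position 1: 'e'
  Position 0: 'a'
Reversed: bkfbehjgea

bkfbehjgea


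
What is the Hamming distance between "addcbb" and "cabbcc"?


Comparing "addcbb" and "cabbcc" position by position:
  Position 0: 'a' vs 'c' => differ
  Position 1: 'd' vs 'a' => differ
  Position 2: 'd' vs 'b' => differ
  Position 3: 'c' vs 'b' => differ
  Position 4: 'b' vs 'c' => differ
  Position 5: 'b' vs 'c' => differ
Total differences (Hamming distance): 6

6


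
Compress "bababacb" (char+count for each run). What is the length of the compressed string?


Input: bababacb
Runs:
  'b' x 1 => "b1"
  'a' x 1 => "a1"
  'b' x 1 => "b1"
  'a' x 1 => "a1"
  'b' x 1 => "b1"
  'a' x 1 => "a1"
  'c' x 1 => "c1"
  'b' x 1 => "b1"
Compressed: "b1a1b1a1b1a1c1b1"
Compressed length: 16

16


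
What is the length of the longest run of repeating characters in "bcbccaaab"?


Input: "bcbccaaab"
Scanning for longest run:
  Position 1 ('c'): new char, reset run to 1
  Position 2 ('b'): new char, reset run to 1
  Position 3 ('c'): new char, reset run to 1
  Position 4 ('c'): continues run of 'c', length=2
  Position 5 ('a'): new char, reset run to 1
  Position 6 ('a'): continues run of 'a', length=2
  Position 7 ('a'): continues run of 'a', length=3
  Position 8 ('b'): new char, reset run to 1
Longest run: 'a' with length 3

3


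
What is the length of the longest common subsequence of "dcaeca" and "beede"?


LCS of "dcaeca" and "beede"
DP table:
           b    e    e    d    e
      0    0    0    0    0    0
  d   0    0    0    0    1    1
  c   0    0    0    0    1    1
  a   0    0    0    0    1    1
  e   0    0    1    1    1    2
  c   0    0    1    1    1    2
  a   0    0    1    1    1    2
LCS length = dp[6][5] = 2

2


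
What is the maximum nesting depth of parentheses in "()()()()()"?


Input: "()()()()()"
Tracking depth:
  Position 0 '(': depth becomes 1
  Position 1 ')': depth becomes 0
  Position 2 '(': depth becomes 1
  Position 3 ')': depth becomes 0
  Position 4 '(': depth becomes 1
  Position 5 ')': depth becomes 0
  Position 6 '(': depth becomes 1
  Position 7 ')': depth becomes 0
  Position 8 '(': depth becomes 1
  Position 9 ')': depth becomes 0
Maximum depth reached: 1

1


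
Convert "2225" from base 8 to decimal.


Input: "2225" in base 8
Positional expansion:
  Digit '2' (value 2) x 8^3 = 1024
  Digit '2' (value 2) x 8^2 = 128
  Digit '2' (value 2) x 8^1 = 16
  Digit '5' (value 5) x 8^0 = 5
Sum = 1173

1173


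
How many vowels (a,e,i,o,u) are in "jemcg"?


Input: jemcg
Checking each character:
  'j' at position 0: consonant
  'e' at position 1: vowel (running total: 1)
  'm' at position 2: consonant
  'c' at position 3: consonant
  'g' at position 4: consonant
Total vowels: 1

1


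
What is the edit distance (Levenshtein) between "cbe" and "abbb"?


Computing edit distance: "cbe" -> "abbb"
DP table:
           a    b    b    b
      0    1    2    3    4
  c   1    1    2    3    4
  b   2    2    1    2    3
  e   3    3    2    2    3
Edit distance = dp[3][4] = 3

3


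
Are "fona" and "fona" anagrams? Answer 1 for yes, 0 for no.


Strings: "fona", "fona"
Sorted first:  afno
Sorted second: afno
Sorted forms match => anagrams

1


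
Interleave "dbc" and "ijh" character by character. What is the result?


Interleaving "dbc" and "ijh":
  Position 0: 'd' from first, 'i' from second => "di"
  Position 1: 'b' from first, 'j' from second => "bj"
  Position 2: 'c' from first, 'h' from second => "ch"
Result: dibjch

dibjch


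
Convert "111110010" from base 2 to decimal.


Input: "111110010" in base 2
Positional expansion:
  Digit '1' (value 1) x 2^8 = 256
  Digit '1' (value 1) x 2^7 = 128
  Digit '1' (value 1) x 2^6 = 64
  Digit '1' (value 1) x 2^5 = 32
  Digit '1' (value 1) x 2^4 = 16
  Digit '0' (value 0) x 2^3 = 0
  Digit '0' (value 0) x 2^2 = 0
  Digit '1' (value 1) x 2^1 = 2
  Digit '0' (value 0) x 2^0 = 0
Sum = 498

498


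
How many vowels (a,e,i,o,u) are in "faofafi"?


Input: faofafi
Checking each character:
  'f' at position 0: consonant
  'a' at position 1: vowel (running total: 1)
  'o' at position 2: vowel (running total: 2)
  'f' at position 3: consonant
  'a' at position 4: vowel (running total: 3)
  'f' at position 5: consonant
  'i' at position 6: vowel (running total: 4)
Total vowels: 4

4


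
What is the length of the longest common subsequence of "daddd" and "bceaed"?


LCS of "daddd" and "bceaed"
DP table:
           b    c    e    a    e    d
      0    0    0    0    0    0    0
  d   0    0    0    0    0    0    1
  a   0    0    0    0    1    1    1
  d   0    0    0    0    1    1    2
  d   0    0    0    0    1    1    2
  d   0    0    0    0    1    1    2
LCS length = dp[5][6] = 2

2


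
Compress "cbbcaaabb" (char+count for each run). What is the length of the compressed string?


Input: cbbcaaabb
Runs:
  'c' x 1 => "c1"
  'b' x 2 => "b2"
  'c' x 1 => "c1"
  'a' x 3 => "a3"
  'b' x 2 => "b2"
Compressed: "c1b2c1a3b2"
Compressed length: 10

10


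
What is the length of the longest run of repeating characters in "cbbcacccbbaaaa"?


Input: "cbbcacccbbaaaa"
Scanning for longest run:
  Position 1 ('b'): new char, reset run to 1
  Position 2 ('b'): continues run of 'b', length=2
  Position 3 ('c'): new char, reset run to 1
  Position 4 ('a'): new char, reset run to 1
  Position 5 ('c'): new char, reset run to 1
  Position 6 ('c'): continues run of 'c', length=2
  Position 7 ('c'): continues run of 'c', length=3
  Position 8 ('b'): new char, reset run to 1
  Position 9 ('b'): continues run of 'b', length=2
  Position 10 ('a'): new char, reset run to 1
  Position 11 ('a'): continues run of 'a', length=2
  Position 12 ('a'): continues run of 'a', length=3
  Position 13 ('a'): continues run of 'a', length=4
Longest run: 'a' with length 4

4


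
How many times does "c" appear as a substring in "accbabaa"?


Searching for "c" in "accbabaa"
Scanning each position:
  Position 0: "a" => no
  Position 1: "c" => MATCH
  Position 2: "c" => MATCH
  Position 3: "b" => no
  Position 4: "a" => no
  Position 5: "b" => no
  Position 6: "a" => no
  Position 7: "a" => no
Total occurrences: 2

2


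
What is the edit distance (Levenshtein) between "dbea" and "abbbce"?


Computing edit distance: "dbea" -> "abbbce"
DP table:
           a    b    b    b    c    e
      0    1    2    3    4    5    6
  d   1    1    2    3    4    5    6
  b   2    2    1    2    3    4    5
  e   3    3    2    2    3    4    4
  a   4    3    3    3    3    4    5
Edit distance = dp[4][6] = 5

5


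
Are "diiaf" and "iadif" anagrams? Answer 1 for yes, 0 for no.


Strings: "diiaf", "iadif"
Sorted first:  adfii
Sorted second: adfii
Sorted forms match => anagrams

1


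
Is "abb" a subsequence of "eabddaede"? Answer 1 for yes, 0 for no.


Check if "abb" is a subsequence of "eabddaede"
Greedy scan:
  Position 0 ('e'): no match needed
  Position 1 ('a'): matches sub[0] = 'a'
  Position 2 ('b'): matches sub[1] = 'b'
  Position 3 ('d'): no match needed
  Position 4 ('d'): no match needed
  Position 5 ('a'): no match needed
  Position 6 ('e'): no match needed
  Position 7 ('d'): no match needed
  Position 8 ('e'): no match needed
Only matched 2/3 characters => not a subsequence

0


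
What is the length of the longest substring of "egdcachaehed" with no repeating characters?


Input: "egdcachaehed"
Sliding window (track last position of each char):
  Position 0 ('e'): window [0,0] length 1 -- new best
  Position 1 ('g'): window [0,1] length 2 -- new best
  Position 2 ('d'): window [0,2] length 3 -- new best
  Position 3 ('c'): window [0,3] length 4 -- new best
  Position 4 ('a'): window [0,4] length 5 -- new best
  Position 5 ('c'): repeat (last at 3), move window start to 4
  Position 5 ('c'): window [4,5] length 2
  Position 6 ('h'): window [4,6] length 3
  Position 7 ('a'): repeat (last at 4), move window start to 5
  Position 7 ('a'): window [5,7] length 3
  Position 8 ('e'): window [5,8] length 4
  Position 9 ('h'): repeat (last at 6), move window start to 7
  Position 9 ('h'): window [7,9] length 3
  Position 10 ('e'): repeat (last at 8), move window start to 9
  Position 10 ('e'): window [9,10] length 2
  Position 11 ('d'): window [9,11] length 3
Longest substring with no repeats: "egdca" with length 5

5


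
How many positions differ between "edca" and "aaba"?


Comparing "edca" and "aaba" position by position:
  Position 0: 'e' vs 'a' => DIFFER
  Position 1: 'd' vs 'a' => DIFFER
  Position 2: 'c' vs 'b' => DIFFER
  Position 3: 'a' vs 'a' => same
Positions that differ: 3

3


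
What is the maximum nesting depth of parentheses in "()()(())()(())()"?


Input: "()()(())()(())()"
Tracking depth:
  Position 0 '(': depth becomes 1
  Position 1 ')': depth becomes 0
  Position 2 '(': depth becomes 1
  Position 3 ')': depth becomes 0
  Position 4 '(': depth becomes 1
  Position 5 '(': depth becomes 2
  Position 6 ')': depth becomes 1
  Position 7 ')': depth becomes 0
  Position 8 '(': depth becomes 1
  Position 9 ')': depth becomes 0
  Position 10 '(': depth becomes 1
  Position 11 '(': depth becomes 2
  Position 12 ')': depth becomes 1
  Position 13 ')': depth becomes 0
  Position 14 '(': depth becomes 1
  Position 15 ')': depth becomes 0
Maximum depth reached: 2

2


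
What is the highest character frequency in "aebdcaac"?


Input: aebdcaac
Character counts:
  'a': 3
  'b': 1
  'c': 2
  'd': 1
  'e': 1
Maximum frequency: 3

3


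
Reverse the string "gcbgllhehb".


Input: gcbgllhehb
Reading characters right to left:
  Position 9: 'b'
  Position 8: 'h'
  Position 7: 'e'
  Position 6: 'h'
  Position 5: 'l'
  Position 4: 'l'
  Position 3: 'g'
  Position 2: 'b'
  Position 1: 'c'
  Position 0: 'g'
Reversed: bhehllgbcg

bhehllgbcg


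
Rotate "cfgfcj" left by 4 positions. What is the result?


Input: "cfgfcj", rotate left by 4
First 4 characters: "cfgf"
Remaining characters: "cj"
Concatenate remaining + first: "cj" + "cfgf" = "cjcfgf"

cjcfgf


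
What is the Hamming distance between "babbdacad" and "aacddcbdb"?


Comparing "babbdacad" and "aacddcbdb" position by position:
  Position 0: 'b' vs 'a' => differ
  Position 1: 'a' vs 'a' => same
  Position 2: 'b' vs 'c' => differ
  Position 3: 'b' vs 'd' => differ
  Position 4: 'd' vs 'd' => same
  Position 5: 'a' vs 'c' => differ
  Position 6: 'c' vs 'b' => differ
  Position 7: 'a' vs 'd' => differ
  Position 8: 'd' vs 'b' => differ
Total differences (Hamming distance): 7

7


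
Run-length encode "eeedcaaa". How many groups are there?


Input: eeedcaaa
Scanning for consecutive runs:
  Group 1: 'e' x 3 (positions 0-2)
  Group 2: 'd' x 1 (positions 3-3)
  Group 3: 'c' x 1 (positions 4-4)
  Group 4: 'a' x 3 (positions 5-7)
Total groups: 4

4


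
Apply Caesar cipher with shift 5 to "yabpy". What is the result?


Caesar cipher: shift "yabpy" by 5
  'y' (pos 24) + 5 = pos 3 = 'd'
  'a' (pos 0) + 5 = pos 5 = 'f'
  'b' (pos 1) + 5 = pos 6 = 'g'
  'p' (pos 15) + 5 = pos 20 = 'u'
  'y' (pos 24) + 5 = pos 3 = 'd'
Result: dfgud

dfgud


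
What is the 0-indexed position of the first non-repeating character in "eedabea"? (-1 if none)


Input: eedabea
Character frequencies:
  'a': 2
  'b': 1
  'd': 1
  'e': 3
Scanning left to right for freq == 1:
  Position 0 ('e'): freq=3, skip
  Position 1 ('e'): freq=3, skip
  Position 2 ('d'): unique! => answer = 2

2


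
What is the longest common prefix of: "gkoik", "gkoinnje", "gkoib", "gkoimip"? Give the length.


Words: gkoik, gkoinnje, gkoib, gkoimip
  Position 0: all 'g' => match
  Position 1: all 'k' => match
  Position 2: all 'o' => match
  Position 3: all 'i' => match
  Position 4: ('k', 'n', 'b', 'm') => mismatch, stop
LCP = "gkoi" (length 4)

4


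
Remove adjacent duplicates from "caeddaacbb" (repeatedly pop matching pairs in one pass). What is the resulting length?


Input: caeddaacbb
Stack-based adjacent duplicate removal:
  Read 'c': push. Stack: c
  Read 'a': push. Stack: ca
  Read 'e': push. Stack: cae
  Read 'd': push. Stack: caed
  Read 'd': matches stack top 'd' => pop. Stack: cae
  Read 'a': push. Stack: caea
  Read 'a': matches stack top 'a' => pop. Stack: cae
  Read 'c': push. Stack: caec
  Read 'b': push. Stack: caecb
  Read 'b': matches stack top 'b' => pop. Stack: caec
Final stack: "caec" (length 4)

4


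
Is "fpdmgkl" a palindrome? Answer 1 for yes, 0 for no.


Input: fpdmgkl
Reversed: lkgmdpf
  Compare pos 0 ('f') with pos 6 ('l'): MISMATCH
  Compare pos 1 ('p') with pos 5 ('k'): MISMATCH
  Compare pos 2 ('d') with pos 4 ('g'): MISMATCH
Result: not a palindrome

0


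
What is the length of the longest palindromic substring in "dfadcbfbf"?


Input: "dfadcbfbf"
Checking substrings for palindromes:
  [5:8] "bfb" (len 3) => palindrome
  [6:9] "fbf" (len 3) => palindrome
Longest palindromic substring: "bfb" with length 3

3


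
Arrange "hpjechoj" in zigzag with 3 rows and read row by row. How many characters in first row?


Zigzag "hpjechoj" into 3 rows:
Placing characters:
  'h' => row 0
  'p' => row 1
  'j' => row 2
  'e' => row 1
  'c' => row 0
  'h' => row 1
  'o' => row 2
  'j' => row 1
Rows:
  Row 0: "hc"
  Row 1: "pehj"
  Row 2: "jo"
First row length: 2

2


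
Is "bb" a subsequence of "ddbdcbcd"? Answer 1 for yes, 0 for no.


Check if "bb" is a subsequence of "ddbdcbcd"
Greedy scan:
  Position 0 ('d'): no match needed
  Position 1 ('d'): no match needed
  Position 2 ('b'): matches sub[0] = 'b'
  Position 3 ('d'): no match needed
  Position 4 ('c'): no match needed
  Position 5 ('b'): matches sub[1] = 'b'
  Position 6 ('c'): no match needed
  Position 7 ('d'): no match needed
All 2 characters matched => is a subsequence

1


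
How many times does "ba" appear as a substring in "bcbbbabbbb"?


Searching for "ba" in "bcbbbabbbb"
Scanning each position:
  Position 0: "bc" => no
  Position 1: "cb" => no
  Position 2: "bb" => no
  Position 3: "bb" => no
  Position 4: "ba" => MATCH
  Position 5: "ab" => no
  Position 6: "bb" => no
  Position 7: "bb" => no
  Position 8: "bb" => no
Total occurrences: 1

1


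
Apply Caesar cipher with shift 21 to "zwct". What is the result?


Caesar cipher: shift "zwct" by 21
  'z' (pos 25) + 21 = pos 20 = 'u'
  'w' (pos 22) + 21 = pos 17 = 'r'
  'c' (pos 2) + 21 = pos 23 = 'x'
  't' (pos 19) + 21 = pos 14 = 'o'
Result: urxo

urxo


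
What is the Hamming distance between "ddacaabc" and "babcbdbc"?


Comparing "ddacaabc" and "babcbdbc" position by position:
  Position 0: 'd' vs 'b' => differ
  Position 1: 'd' vs 'a' => differ
  Position 2: 'a' vs 'b' => differ
  Position 3: 'c' vs 'c' => same
  Position 4: 'a' vs 'b' => differ
  Position 5: 'a' vs 'd' => differ
  Position 6: 'b' vs 'b' => same
  Position 7: 'c' vs 'c' => same
Total differences (Hamming distance): 5

5


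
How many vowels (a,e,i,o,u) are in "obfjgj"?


Input: obfjgj
Checking each character:
  'o' at position 0: vowel (running total: 1)
  'b' at position 1: consonant
  'f' at position 2: consonant
  'j' at position 3: consonant
  'g' at position 4: consonant
  'j' at position 5: consonant
Total vowels: 1

1


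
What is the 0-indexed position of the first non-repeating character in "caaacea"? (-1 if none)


Input: caaacea
Character frequencies:
  'a': 4
  'c': 2
  'e': 1
Scanning left to right for freq == 1:
  Position 0 ('c'): freq=2, skip
  Position 1 ('a'): freq=4, skip
  Position 2 ('a'): freq=4, skip
  Position 3 ('a'): freq=4, skip
  Position 4 ('c'): freq=2, skip
  Position 5 ('e'): unique! => answer = 5

5


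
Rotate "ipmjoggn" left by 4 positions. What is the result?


Input: "ipmjoggn", rotate left by 4
First 4 characters: "ipmj"
Remaining characters: "oggn"
Concatenate remaining + first: "oggn" + "ipmj" = "oggnipmj"

oggnipmj


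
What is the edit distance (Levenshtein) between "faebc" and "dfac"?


Computing edit distance: "faebc" -> "dfac"
DP table:
           d    f    a    c
      0    1    2    3    4
  f   1    1    1    2    3
  a   2    2    2    1    2
  e   3    3    3    2    2
  b   4    4    4    3    3
  c   5    5    5    4    3
Edit distance = dp[5][4] = 3

3


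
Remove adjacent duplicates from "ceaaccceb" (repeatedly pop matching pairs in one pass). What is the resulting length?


Input: ceaaccceb
Stack-based adjacent duplicate removal:
  Read 'c': push. Stack: c
  Read 'e': push. Stack: ce
  Read 'a': push. Stack: cea
  Read 'a': matches stack top 'a' => pop. Stack: ce
  Read 'c': push. Stack: cec
  Read 'c': matches stack top 'c' => pop. Stack: ce
  Read 'c': push. Stack: cec
  Read 'e': push. Stack: cece
  Read 'b': push. Stack: ceceb
Final stack: "ceceb" (length 5)

5


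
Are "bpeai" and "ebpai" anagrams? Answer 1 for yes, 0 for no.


Strings: "bpeai", "ebpai"
Sorted first:  abeip
Sorted second: abeip
Sorted forms match => anagrams

1


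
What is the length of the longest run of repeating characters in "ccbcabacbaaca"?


Input: "ccbcabacbaaca"
Scanning for longest run:
  Position 1 ('c'): continues run of 'c', length=2
  Position 2 ('b'): new char, reset run to 1
  Position 3 ('c'): new char, reset run to 1
  Position 4 ('a'): new char, reset run to 1
  Position 5 ('b'): new char, reset run to 1
  Position 6 ('a'): new char, reset run to 1
  Position 7 ('c'): new char, reset run to 1
  Position 8 ('b'): new char, reset run to 1
  Position 9 ('a'): new char, reset run to 1
  Position 10 ('a'): continues run of 'a', length=2
  Position 11 ('c'): new char, reset run to 1
  Position 12 ('a'): new char, reset run to 1
Longest run: 'c' with length 2

2


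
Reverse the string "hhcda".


Input: hhcda
Reading characters right to left:
  Position 4: 'a'
  Position 3: 'd'
  Position 2: 'c'
  Position 1: 'h'
  Position 0: 'h'
Reversed: adchh

adchh


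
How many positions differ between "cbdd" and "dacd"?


Comparing "cbdd" and "dacd" position by position:
  Position 0: 'c' vs 'd' => DIFFER
  Position 1: 'b' vs 'a' => DIFFER
  Position 2: 'd' vs 'c' => DIFFER
  Position 3: 'd' vs 'd' => same
Positions that differ: 3

3


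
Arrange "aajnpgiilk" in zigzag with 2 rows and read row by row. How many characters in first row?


Zigzag "aajnpgiilk" into 2 rows:
Placing characters:
  'a' => row 0
  'a' => row 1
  'j' => row 0
  'n' => row 1
  'p' => row 0
  'g' => row 1
  'i' => row 0
  'i' => row 1
  'l' => row 0
  'k' => row 1
Rows:
  Row 0: "ajpil"
  Row 1: "angik"
First row length: 5

5


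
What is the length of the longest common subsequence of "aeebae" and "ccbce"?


LCS of "aeebae" and "ccbce"
DP table:
           c    c    b    c    e
      0    0    0    0    0    0
  a   0    0    0    0    0    0
  e   0    0    0    0    0    1
  e   0    0    0    0    0    1
  b   0    0    0    1    1    1
  a   0    0    0    1    1    1
  e   0    0    0    1    1    2
LCS length = dp[6][5] = 2

2


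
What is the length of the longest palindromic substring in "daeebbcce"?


Input: "daeebbcce"
Checking substrings for palindromes:
  [2:4] "ee" (len 2) => palindrome
  [4:6] "bb" (len 2) => palindrome
  [6:8] "cc" (len 2) => palindrome
Longest palindromic substring: "ee" with length 2

2


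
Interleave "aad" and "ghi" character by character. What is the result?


Interleaving "aad" and "ghi":
  Position 0: 'a' from first, 'g' from second => "ag"
  Position 1: 'a' from first, 'h' from second => "ah"
  Position 2: 'd' from first, 'i' from second => "di"
Result: agahdi

agahdi


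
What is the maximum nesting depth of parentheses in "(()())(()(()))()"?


Input: "(()())(()(()))()"
Tracking depth:
  Position 0 '(': depth becomes 1
  Position 1 '(': depth becomes 2
  Position 2 ')': depth becomes 1
  Position 3 '(': depth becomes 2
  Position 4 ')': depth becomes 1
  Position 5 ')': depth becomes 0
  Position 6 '(': depth becomes 1
  Position 7 '(': depth becomes 2
  Position 8 ')': depth becomes 1
  Position 9 '(': depth becomes 2
  Position 10 '(': depth becomes 3
  Position 11 ')': depth becomes 2
  Position 12 ')': depth becomes 1
  Position 13 ')': depth becomes 0
  Position 14 '(': depth becomes 1
  Position 15 ')': depth becomes 0
Maximum depth reached: 3

3


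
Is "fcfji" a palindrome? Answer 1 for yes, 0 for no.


Input: fcfji
Reversed: ijfcf
  Compare pos 0 ('f') with pos 4 ('i'): MISMATCH
  Compare pos 1 ('c') with pos 3 ('j'): MISMATCH
Result: not a palindrome

0


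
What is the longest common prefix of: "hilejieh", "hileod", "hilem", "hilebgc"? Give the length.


Words: hilejieh, hileod, hilem, hilebgc
  Position 0: all 'h' => match
  Position 1: all 'i' => match
  Position 2: all 'l' => match
  Position 3: all 'e' => match
  Position 4: ('j', 'o', 'm', 'b') => mismatch, stop
LCP = "hile" (length 4)

4


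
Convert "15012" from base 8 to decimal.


Input: "15012" in base 8
Positional expansion:
  Digit '1' (value 1) x 8^4 = 4096
  Digit '5' (value 5) x 8^3 = 2560
  Digit '0' (value 0) x 8^2 = 0
  Digit '1' (value 1) x 8^1 = 8
  Digit '2' (value 2) x 8^0 = 2
Sum = 6666

6666


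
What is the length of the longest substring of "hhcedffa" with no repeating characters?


Input: "hhcedffa"
Sliding window (track last position of each char):
  Position 0 ('h'): window [0,0] length 1 -- new best
  Position 1 ('h'): repeat (last at 0), move window start to 1
  Position 1 ('h'): window [1,1] length 1
  Position 2 ('c'): window [1,2] length 2 -- new best
  Position 3 ('e'): window [1,3] length 3 -- new best
  Position 4 ('d'): window [1,4] length 4 -- new best
  Position 5 ('f'): window [1,5] length 5 -- new best
  Position 6 ('f'): repeat (last at 5), move window start to 6
  Position 6 ('f'): window [6,6] length 1
  Position 7 ('a'): window [6,7] length 2
Longest substring with no repeats: "hcedf" with length 5

5


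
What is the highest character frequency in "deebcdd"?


Input: deebcdd
Character counts:
  'b': 1
  'c': 1
  'd': 3
  'e': 2
Maximum frequency: 3

3


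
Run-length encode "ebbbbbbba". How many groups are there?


Input: ebbbbbbba
Scanning for consecutive runs:
  Group 1: 'e' x 1 (positions 0-0)
  Group 2: 'b' x 7 (positions 1-7)
  Group 3: 'a' x 1 (positions 8-8)
Total groups: 3

3


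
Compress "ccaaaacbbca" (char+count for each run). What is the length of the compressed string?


Input: ccaaaacbbca
Runs:
  'c' x 2 => "c2"
  'a' x 4 => "a4"
  'c' x 1 => "c1"
  'b' x 2 => "b2"
  'c' x 1 => "c1"
  'a' x 1 => "a1"
Compressed: "c2a4c1b2c1a1"
Compressed length: 12

12


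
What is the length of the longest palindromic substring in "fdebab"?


Input: "fdebab"
Checking substrings for palindromes:
  [3:6] "bab" (len 3) => palindrome
Longest palindromic substring: "bab" with length 3

3


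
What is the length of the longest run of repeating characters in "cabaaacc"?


Input: "cabaaacc"
Scanning for longest run:
  Position 1 ('a'): new char, reset run to 1
  Position 2 ('b'): new char, reset run to 1
  Position 3 ('a'): new char, reset run to 1
  Position 4 ('a'): continues run of 'a', length=2
  Position 5 ('a'): continues run of 'a', length=3
  Position 6 ('c'): new char, reset run to 1
  Position 7 ('c'): continues run of 'c', length=2
Longest run: 'a' with length 3

3


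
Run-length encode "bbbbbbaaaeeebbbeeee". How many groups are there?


Input: bbbbbbaaaeeebbbeeee
Scanning for consecutive runs:
  Group 1: 'b' x 6 (positions 0-5)
  Group 2: 'a' x 3 (positions 6-8)
  Group 3: 'e' x 3 (positions 9-11)
  Group 4: 'b' x 3 (positions 12-14)
  Group 5: 'e' x 4 (positions 15-18)
Total groups: 5

5


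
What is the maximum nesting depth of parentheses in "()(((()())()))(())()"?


Input: "()(((()())()))(())()"
Tracking depth:
  Position 0 '(': depth becomes 1
  Position 1 ')': depth becomes 0
  Position 2 '(': depth becomes 1
  Position 3 '(': depth becomes 2
  Position 4 '(': depth becomes 3
  Position 5 '(': depth becomes 4
  Position 6 ')': depth becomes 3
  Position 7 '(': depth becomes 4
  Position 8 ')': depth becomes 3
  Position 9 ')': depth becomes 2
  Position 10 '(': depth becomes 3
  Position 11 ')': depth becomes 2
  Position 12 ')': depth becomes 1
  Position 13 ')': depth becomes 0
  Position 14 '(': depth becomes 1
  Position 15 '(': depth becomes 2
  Position 16 ')': depth becomes 1
  Position 17 ')': depth becomes 0
  Position 18 '(': depth becomes 1
  Position 19 ')': depth becomes 0
Maximum depth reached: 4

4


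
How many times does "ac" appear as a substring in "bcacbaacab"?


Searching for "ac" in "bcacbaacab"
Scanning each position:
  Position 0: "bc" => no
  Position 1: "ca" => no
  Position 2: "ac" => MATCH
  Position 3: "cb" => no
  Position 4: "ba" => no
  Position 5: "aa" => no
  Position 6: "ac" => MATCH
  Position 7: "ca" => no
  Position 8: "ab" => no
Total occurrences: 2

2


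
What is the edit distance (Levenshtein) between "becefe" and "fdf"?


Computing edit distance: "becefe" -> "fdf"
DP table:
           f    d    f
      0    1    2    3
  b   1    1    2    3
  e   2    2    2    3
  c   3    3    3    3
  e   4    4    4    4
  f   5    4    5    4
  e   6    5    5    5
Edit distance = dp[6][3] = 5

5


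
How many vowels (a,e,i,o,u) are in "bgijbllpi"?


Input: bgijbllpi
Checking each character:
  'b' at position 0: consonant
  'g' at position 1: consonant
  'i' at position 2: vowel (running total: 1)
  'j' at position 3: consonant
  'b' at position 4: consonant
  'l' at position 5: consonant
  'l' at position 6: consonant
  'p' at position 7: consonant
  'i' at position 8: vowel (running total: 2)
Total vowels: 2

2


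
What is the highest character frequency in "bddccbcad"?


Input: bddccbcad
Character counts:
  'a': 1
  'b': 2
  'c': 3
  'd': 3
Maximum frequency: 3

3


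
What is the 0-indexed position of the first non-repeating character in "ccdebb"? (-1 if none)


Input: ccdebb
Character frequencies:
  'b': 2
  'c': 2
  'd': 1
  'e': 1
Scanning left to right for freq == 1:
  Position 0 ('c'): freq=2, skip
  Position 1 ('c'): freq=2, skip
  Position 2 ('d'): unique! => answer = 2

2


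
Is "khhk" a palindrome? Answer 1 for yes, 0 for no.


Input: khhk
Reversed: khhk
  Compare pos 0 ('k') with pos 3 ('k'): match
  Compare pos 1 ('h') with pos 2 ('h'): match
Result: palindrome

1


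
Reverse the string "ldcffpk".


Input: ldcffpk
Reading characters right to left:
  Position 6: 'k'
  Position 5: 'p'
  Position 4: 'f'
  Position 3: 'f'
  Position 2: 'c'
  Position 1: 'd'
  Position 0: 'l'
Reversed: kpffcdl

kpffcdl


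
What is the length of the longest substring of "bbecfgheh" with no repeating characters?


Input: "bbecfgheh"
Sliding window (track last position of each char):
  Position 0 ('b'): window [0,0] length 1 -- new best
  Position 1 ('b'): repeat (last at 0), move window start to 1
  Position 1 ('b'): window [1,1] length 1
  Position 2 ('e'): window [1,2] length 2 -- new best
  Position 3 ('c'): window [1,3] length 3 -- new best
  Position 4 ('f'): window [1,4] length 4 -- new best
  Position 5 ('g'): window [1,5] length 5 -- new best
  Position 6 ('h'): window [1,6] length 6 -- new best
  Position 7 ('e'): repeat (last at 2), move window start to 3
  Position 7 ('e'): window [3,7] length 5
  Position 8 ('h'): repeat (last at 6), move window start to 7
  Position 8 ('h'): window [7,8] length 2
Longest substring with no repeats: "becfgh" with length 6

6


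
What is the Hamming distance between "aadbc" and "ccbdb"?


Comparing "aadbc" and "ccbdb" position by position:
  Position 0: 'a' vs 'c' => differ
  Position 1: 'a' vs 'c' => differ
  Position 2: 'd' vs 'b' => differ
  Position 3: 'b' vs 'd' => differ
  Position 4: 'c' vs 'b' => differ
Total differences (Hamming distance): 5

5


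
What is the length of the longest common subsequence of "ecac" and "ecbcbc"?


LCS of "ecac" and "ecbcbc"
DP table:
           e    c    b    c    b    c
      0    0    0    0    0    0    0
  e   0    1    1    1    1    1    1
  c   0    1    2    2    2    2    2
  a   0    1    2    2    2    2    2
  c   0    1    2    2    3    3    3
LCS length = dp[4][6] = 3

3


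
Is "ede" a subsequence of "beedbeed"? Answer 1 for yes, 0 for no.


Check if "ede" is a subsequence of "beedbeed"
Greedy scan:
  Position 0 ('b'): no match needed
  Position 1 ('e'): matches sub[0] = 'e'
  Position 2 ('e'): no match needed
  Position 3 ('d'): matches sub[1] = 'd'
  Position 4 ('b'): no match needed
  Position 5 ('e'): matches sub[2] = 'e'
  Position 6 ('e'): no match needed
  Position 7 ('d'): no match needed
All 3 characters matched => is a subsequence

1


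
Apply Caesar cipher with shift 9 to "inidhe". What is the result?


Caesar cipher: shift "inidhe" by 9
  'i' (pos 8) + 9 = pos 17 = 'r'
  'n' (pos 13) + 9 = pos 22 = 'w'
  'i' (pos 8) + 9 = pos 17 = 'r'
  'd' (pos 3) + 9 = pos 12 = 'm'
  'h' (pos 7) + 9 = pos 16 = 'q'
  'e' (pos 4) + 9 = pos 13 = 'n'
Result: rwrmqn

rwrmqn


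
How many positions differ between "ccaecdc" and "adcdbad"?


Comparing "ccaecdc" and "adcdbad" position by position:
  Position 0: 'c' vs 'a' => DIFFER
  Position 1: 'c' vs 'd' => DIFFER
  Position 2: 'a' vs 'c' => DIFFER
  Position 3: 'e' vs 'd' => DIFFER
  Position 4: 'c' vs 'b' => DIFFER
  Position 5: 'd' vs 'a' => DIFFER
  Position 6: 'c' vs 'd' => DIFFER
Positions that differ: 7

7


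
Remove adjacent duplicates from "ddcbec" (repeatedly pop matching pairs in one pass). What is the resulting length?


Input: ddcbec
Stack-based adjacent duplicate removal:
  Read 'd': push. Stack: d
  Read 'd': matches stack top 'd' => pop. Stack: (empty)
  Read 'c': push. Stack: c
  Read 'b': push. Stack: cb
  Read 'e': push. Stack: cbe
  Read 'c': push. Stack: cbec
Final stack: "cbec" (length 4)

4


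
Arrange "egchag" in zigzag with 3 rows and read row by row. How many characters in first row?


Zigzag "egchag" into 3 rows:
Placing characters:
  'e' => row 0
  'g' => row 1
  'c' => row 2
  'h' => row 1
  'a' => row 0
  'g' => row 1
Rows:
  Row 0: "ea"
  Row 1: "ghg"
  Row 2: "c"
First row length: 2

2


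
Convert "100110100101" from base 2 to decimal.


Input: "100110100101" in base 2
Positional expansion:
  Digit '1' (value 1) x 2^11 = 2048
  Digit '0' (value 0) x 2^10 = 0
  Digit '0' (value 0) x 2^9 = 0
  Digit '1' (value 1) x 2^8 = 256
  Digit '1' (value 1) x 2^7 = 128
  Digit '0' (value 0) x 2^6 = 0
  Digit '1' (value 1) x 2^5 = 32
  Digit '0' (value 0) x 2^4 = 0
  Digit '0' (value 0) x 2^3 = 0
  Digit '1' (value 1) x 2^2 = 4
  Digit '0' (value 0) x 2^1 = 0
  Digit '1' (value 1) x 2^0 = 1
Sum = 2469

2469


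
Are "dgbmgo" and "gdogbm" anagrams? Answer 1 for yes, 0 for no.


Strings: "dgbmgo", "gdogbm"
Sorted first:  bdggmo
Sorted second: bdggmo
Sorted forms match => anagrams

1


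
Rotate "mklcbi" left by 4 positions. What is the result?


Input: "mklcbi", rotate left by 4
First 4 characters: "mklc"
Remaining characters: "bi"
Concatenate remaining + first: "bi" + "mklc" = "bimklc"

bimklc


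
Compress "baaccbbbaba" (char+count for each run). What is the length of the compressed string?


Input: baaccbbbaba
Runs:
  'b' x 1 => "b1"
  'a' x 2 => "a2"
  'c' x 2 => "c2"
  'b' x 3 => "b3"
  'a' x 1 => "a1"
  'b' x 1 => "b1"
  'a' x 1 => "a1"
Compressed: "b1a2c2b3a1b1a1"
Compressed length: 14

14


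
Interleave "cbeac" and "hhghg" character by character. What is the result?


Interleaving "cbeac" and "hhghg":
  Position 0: 'c' from first, 'h' from second => "ch"
  Position 1: 'b' from first, 'h' from second => "bh"
  Position 2: 'e' from first, 'g' from second => "eg"
  Position 3: 'a' from first, 'h' from second => "ah"
  Position 4: 'c' from first, 'g' from second => "cg"
Result: chbhegahcg

chbhegahcg


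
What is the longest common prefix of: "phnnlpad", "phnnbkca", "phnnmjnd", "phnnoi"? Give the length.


Words: phnnlpad, phnnbkca, phnnmjnd, phnnoi
  Position 0: all 'p' => match
  Position 1: all 'h' => match
  Position 2: all 'n' => match
  Position 3: all 'n' => match
  Position 4: ('l', 'b', 'm', 'o') => mismatch, stop
LCP = "phnn" (length 4)

4


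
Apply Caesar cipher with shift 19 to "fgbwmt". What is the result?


Caesar cipher: shift "fgbwmt" by 19
  'f' (pos 5) + 19 = pos 24 = 'y'
  'g' (pos 6) + 19 = pos 25 = 'z'
  'b' (pos 1) + 19 = pos 20 = 'u'
  'w' (pos 22) + 19 = pos 15 = 'p'
  'm' (pos 12) + 19 = pos 5 = 'f'
  't' (pos 19) + 19 = pos 12 = 'm'
Result: yzupfm

yzupfm


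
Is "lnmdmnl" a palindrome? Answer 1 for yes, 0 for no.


Input: lnmdmnl
Reversed: lnmdmnl
  Compare pos 0 ('l') with pos 6 ('l'): match
  Compare pos 1 ('n') with pos 5 ('n'): match
  Compare pos 2 ('m') with pos 4 ('m'): match
Result: palindrome

1


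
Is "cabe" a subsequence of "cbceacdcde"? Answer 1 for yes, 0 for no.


Check if "cabe" is a subsequence of "cbceacdcde"
Greedy scan:
  Position 0 ('c'): matches sub[0] = 'c'
  Position 1 ('b'): no match needed
  Position 2 ('c'): no match needed
  Position 3 ('e'): no match needed
  Position 4 ('a'): matches sub[1] = 'a'
  Position 5 ('c'): no match needed
  Position 6 ('d'): no match needed
  Position 7 ('c'): no match needed
  Position 8 ('d'): no match needed
  Position 9 ('e'): no match needed
Only matched 2/4 characters => not a subsequence

0


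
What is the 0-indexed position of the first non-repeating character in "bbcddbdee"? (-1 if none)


Input: bbcddbdee
Character frequencies:
  'b': 3
  'c': 1
  'd': 3
  'e': 2
Scanning left to right for freq == 1:
  Position 0 ('b'): freq=3, skip
  Position 1 ('b'): freq=3, skip
  Position 2 ('c'): unique! => answer = 2

2


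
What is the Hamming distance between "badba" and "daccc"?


Comparing "badba" and "daccc" position by position:
  Position 0: 'b' vs 'd' => differ
  Position 1: 'a' vs 'a' => same
  Position 2: 'd' vs 'c' => differ
  Position 3: 'b' vs 'c' => differ
  Position 4: 'a' vs 'c' => differ
Total differences (Hamming distance): 4

4


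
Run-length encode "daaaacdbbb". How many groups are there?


Input: daaaacdbbb
Scanning for consecutive runs:
  Group 1: 'd' x 1 (positions 0-0)
  Group 2: 'a' x 4 (positions 1-4)
  Group 3: 'c' x 1 (positions 5-5)
  Group 4: 'd' x 1 (positions 6-6)
  Group 5: 'b' x 3 (positions 7-9)
Total groups: 5

5


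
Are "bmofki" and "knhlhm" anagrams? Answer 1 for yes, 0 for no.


Strings: "bmofki", "knhlhm"
Sorted first:  bfikmo
Sorted second: hhklmn
Differ at position 0: 'b' vs 'h' => not anagrams

0


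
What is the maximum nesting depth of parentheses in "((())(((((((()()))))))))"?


Input: "((())(((((((()()))))))))"
Tracking depth:
  Position 0 '(': depth becomes 1
  Position 1 '(': depth becomes 2
  Position 2 '(': depth becomes 3
  Position 3 ')': depth becomes 2
  Position 4 ')': depth becomes 1
  Position 5 '(': depth becomes 2
  Position 6 '(': depth becomes 3
  Position 7 '(': depth becomes 4
  Position 8 '(': depth becomes 5
  Position 9 '(': depth becomes 6
  Position 10 '(': depth becomes 7
  Position 11 '(': depth becomes 8
  Position 12 '(': depth becomes 9
  Position 13 ')': depth becomes 8
  Position 14 '(': depth becomes 9
  Position 15 ')': depth becomes 8
  Position 16 ')': depth becomes 7
  Position 17 ')': depth becomes 6
  Position 18 ')': depth becomes 5
  Position 19 ')': depth becomes 4
  Position 20 ')': depth becomes 3
  Position 21 ')': depth becomes 2
  Position 22 ')': depth becomes 1
  Position 23 ')': depth becomes 0
Maximum depth reached: 9

9


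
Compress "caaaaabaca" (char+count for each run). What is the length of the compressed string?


Input: caaaaabaca
Runs:
  'c' x 1 => "c1"
  'a' x 5 => "a5"
  'b' x 1 => "b1"
  'a' x 1 => "a1"
  'c' x 1 => "c1"
  'a' x 1 => "a1"
Compressed: "c1a5b1a1c1a1"
Compressed length: 12

12


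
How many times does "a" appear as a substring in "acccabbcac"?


Searching for "a" in "acccabbcac"
Scanning each position:
  Position 0: "a" => MATCH
  Position 1: "c" => no
  Position 2: "c" => no
  Position 3: "c" => no
  Position 4: "a" => MATCH
  Position 5: "b" => no
  Position 6: "b" => no
  Position 7: "c" => no
  Position 8: "a" => MATCH
  Position 9: "c" => no
Total occurrences: 3

3


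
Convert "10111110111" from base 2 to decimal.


Input: "10111110111" in base 2
Positional expansion:
  Digit '1' (value 1) x 2^10 = 1024
  Digit '0' (value 0) x 2^9 = 0
  Digit '1' (value 1) x 2^8 = 256
  Digit '1' (value 1) x 2^7 = 128
  Digit '1' (value 1) x 2^6 = 64
  Digit '1' (value 1) x 2^5 = 32
  Digit '1' (value 1) x 2^4 = 16
  Digit '0' (value 0) x 2^3 = 0
  Digit '1' (value 1) x 2^2 = 4
  Digit '1' (value 1) x 2^1 = 2
  Digit '1' (value 1) x 2^0 = 1
Sum = 1527

1527


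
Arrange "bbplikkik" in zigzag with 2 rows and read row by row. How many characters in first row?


Zigzag "bbplikkik" into 2 rows:
Placing characters:
  'b' => row 0
  'b' => row 1
  'p' => row 0
  'l' => row 1
  'i' => row 0
  'k' => row 1
  'k' => row 0
  'i' => row 1
  'k' => row 0
Rows:
  Row 0: "bpikk"
  Row 1: "blki"
First row length: 5

5


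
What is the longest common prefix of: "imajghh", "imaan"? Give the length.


Words: imajghh, imaan
  Position 0: all 'i' => match
  Position 1: all 'm' => match
  Position 2: all 'a' => match
  Position 3: ('j', 'a') => mismatch, stop
LCP = "ima" (length 3)

3


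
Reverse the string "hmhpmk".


Input: hmhpmk
Reading characters right to left:
  Position 5: 'k'
  Position 4: 'm'
  Position 3: 'p'
  Position 2: 'h'
  Position 1: 'm'
  Position 0: 'h'
Reversed: kmphmh

kmphmh


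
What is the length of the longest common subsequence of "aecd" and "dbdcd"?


LCS of "aecd" and "dbdcd"
DP table:
           d    b    d    c    d
      0    0    0    0    0    0
  a   0    0    0    0    0    0
  e   0    0    0    0    0    0
  c   0    0    0    0    1    1
  d   0    1    1    1    1    2
LCS length = dp[4][5] = 2

2


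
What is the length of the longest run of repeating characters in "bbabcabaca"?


Input: "bbabcabaca"
Scanning for longest run:
  Position 1 ('b'): continues run of 'b', length=2
  Position 2 ('a'): new char, reset run to 1
  Position 3 ('b'): new char, reset run to 1
  Position 4 ('c'): new char, reset run to 1
  Position 5 ('a'): new char, reset run to 1
  Position 6 ('b'): new char, reset run to 1
  Position 7 ('a'): new char, reset run to 1
  Position 8 ('c'): new char, reset run to 1
  Position 9 ('a'): new char, reset run to 1
Longest run: 'b' with length 2

2


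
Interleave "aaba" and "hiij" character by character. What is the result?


Interleaving "aaba" and "hiij":
  Position 0: 'a' from first, 'h' from second => "ah"
  Position 1: 'a' from first, 'i' from second => "ai"
  Position 2: 'b' from first, 'i' from second => "bi"
  Position 3: 'a' from first, 'j' from second => "aj"
Result: ahaibiaj

ahaibiaj
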